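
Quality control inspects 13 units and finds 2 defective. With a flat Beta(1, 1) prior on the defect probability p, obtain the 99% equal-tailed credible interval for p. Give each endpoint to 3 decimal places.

[0.026, 0.512]

Posterior: Beta(1+2, 1+11) = Beta(3, 12).
Equal-tailed 99% interval: the 0.005 and 0.995 quantiles of Beta(3, 12).
Posterior mean ≈ 0.200, SD ≈ 0.100; a Normal approximation gives roughly [-0.058, 0.458].
Exact: F⁻¹(0.005) = 0.026; F⁻¹(0.995) = 0.512.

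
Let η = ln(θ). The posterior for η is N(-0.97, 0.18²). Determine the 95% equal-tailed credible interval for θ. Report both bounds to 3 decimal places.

[0.266, 0.539]

On the log scale the 95% interval is -0.97 ± 1.960 × 0.18 = [-1.3228, -0.6172].
Exponentiate: [e^-1.3228, e^-0.6172] = [0.266, 0.539].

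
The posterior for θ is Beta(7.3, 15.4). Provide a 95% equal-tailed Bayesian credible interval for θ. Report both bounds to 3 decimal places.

Posterior: Beta(7.3, 15.4).
Equal-tailed 95% interval: the 0.025 and 0.975 quantiles of Beta(7.3, 15.4).
Posterior mean ≈ 0.322, SD ≈ 0.096; a Normal approximation gives roughly [0.134, 0.510].
Exact: F⁻¹(0.025) = 0.151; F⁻¹(0.975) = 0.522.

[0.151, 0.522]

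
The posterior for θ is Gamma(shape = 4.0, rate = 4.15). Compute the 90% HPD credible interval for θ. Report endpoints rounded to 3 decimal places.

The posterior is unimodal and skewed, so the HPD interval has equal density at both endpoints and is the shortest 90% interval.
Solving f(0.226) = f(1.674) with F(1.674) − F(0.226) = 0.90 gives [0.226, 1.674].
For comparison, the equal-tailed interval is [0.329, 1.868]; the HPD is narrower and shifted toward the mode.

[0.226, 1.674]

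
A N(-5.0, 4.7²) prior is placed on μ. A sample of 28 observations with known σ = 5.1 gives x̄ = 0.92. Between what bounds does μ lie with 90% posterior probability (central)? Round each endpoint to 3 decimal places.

Posterior precision = 1/4.7² + 28/5.1² = 0.0453 + 1.0765 = 1.1218, so posterior SD = 0.9442.
Posterior mean = (-5.0/4.7² + 28·0.92/5.1²) / 1.1218 = 0.6811.
Interval: 0.6811 ± 1.645 × 0.9442 → [-0.872, 2.234].

[-0.872, 2.234]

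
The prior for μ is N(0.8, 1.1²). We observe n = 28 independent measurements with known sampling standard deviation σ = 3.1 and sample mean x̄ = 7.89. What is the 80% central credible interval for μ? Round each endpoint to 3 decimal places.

[5.661, 6.986]

Posterior precision = 1/1.1² + 28/3.1² = 0.8264 + 2.9136 = 3.7401, so posterior SD = 0.5171.
Posterior mean = (0.8/1.1² + 28·7.89/3.1²) / 3.7401 = 6.3233.
Interval: 6.3233 ± 1.282 × 0.5171 → [5.661, 6.986].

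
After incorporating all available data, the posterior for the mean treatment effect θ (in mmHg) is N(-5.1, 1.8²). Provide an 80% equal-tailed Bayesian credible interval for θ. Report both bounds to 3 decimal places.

[-7.407, -2.793]

The posterior is symmetric, so the 80% equal-tailed interval is θ = -5.1 ± z·1.8 with z = 1.282.
Half-width: 1.282 × 1.8 = 2.307.
-5.1 − 2.307 = -7.407; -5.1 + 2.307 = -2.793.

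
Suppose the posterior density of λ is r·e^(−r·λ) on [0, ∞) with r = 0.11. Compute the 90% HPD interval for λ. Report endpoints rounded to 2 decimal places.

The exponential density is strictly decreasing on [0, ∞), so the HPD interval is anchored at 0: [0, q] with P(λ ≤ q) = 0.90.
q = −ln(1 − 0.90) / 0.11 = 2.3026 / 0.11 = 20.93.

[0.00, 20.93]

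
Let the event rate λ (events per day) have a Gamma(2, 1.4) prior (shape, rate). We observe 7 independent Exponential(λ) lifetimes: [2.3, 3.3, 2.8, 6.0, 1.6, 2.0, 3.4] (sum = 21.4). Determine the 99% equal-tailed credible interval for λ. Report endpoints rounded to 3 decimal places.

Posterior: Gamma(2+7, 1.4+21.4) = Gamma(9, 22.8) (shape, rate).
Equal-tailed 99% interval: Gamma(9, 22.8) quantiles at 0.005 and 0.995.
Posterior mean ≈ 0.395, SD ≈ 0.132; a Normal approximation gives roughly [0.056, 0.734].
Exact: lower = 0.137; upper = 0.815.

[0.137, 0.815]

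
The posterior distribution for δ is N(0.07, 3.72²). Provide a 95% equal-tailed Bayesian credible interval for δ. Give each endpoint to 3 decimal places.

The posterior is symmetric, so the 95% equal-tailed interval is δ = 0.07 ± z·3.72 with z = 1.960.
Half-width: 1.960 × 3.72 = 7.291.
0.07 − 7.291 = -7.221; 0.07 + 7.291 = 7.361.

[-7.221, 7.361]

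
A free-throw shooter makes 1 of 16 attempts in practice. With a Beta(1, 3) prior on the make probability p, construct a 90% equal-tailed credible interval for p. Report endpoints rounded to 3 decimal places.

[0.019, 0.226]

Posterior: Beta(1+1, 3+15) = Beta(2, 18).
Equal-tailed 90% interval: the 0.05 and 0.95 quantiles of Beta(2, 18).
Posterior mean ≈ 0.100, SD ≈ 0.065; a Normal approximation gives roughly [-0.008, 0.208].
Exact: F⁻¹(0.05) = 0.019; F⁻¹(0.95) = 0.226.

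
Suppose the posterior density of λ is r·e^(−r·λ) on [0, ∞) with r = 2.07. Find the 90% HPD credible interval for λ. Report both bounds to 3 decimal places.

The exponential density is strictly decreasing on [0, ∞), so the HPD interval is anchored at 0: [0, q] with P(λ ≤ q) = 0.90.
q = −ln(1 − 0.90) / 2.07 = 2.3026 / 2.07 = 1.112.

[0.000, 1.112]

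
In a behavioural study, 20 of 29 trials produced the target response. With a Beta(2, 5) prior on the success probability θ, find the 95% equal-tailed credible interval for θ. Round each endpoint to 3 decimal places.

[0.449, 0.761]

Posterior: Beta(2+20, 5+9) = Beta(22, 14).
Equal-tailed 95% interval: the 0.025 and 0.975 quantiles of Beta(22, 14).
Posterior mean ≈ 0.611, SD ≈ 0.080; a Normal approximation gives roughly [0.454, 0.768].
Exact: F⁻¹(0.025) = 0.449; F⁻¹(0.975) = 0.761.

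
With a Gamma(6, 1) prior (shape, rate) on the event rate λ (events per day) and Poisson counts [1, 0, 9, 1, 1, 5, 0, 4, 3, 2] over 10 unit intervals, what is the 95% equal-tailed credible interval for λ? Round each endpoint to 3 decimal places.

Posterior: Gamma(6+26, 1+10) = Gamma(32, 11) (shape, rate).
Equal-tailed 95% interval: Gamma(32, 11) quantiles at 0.025 and 0.975.
Posterior mean ≈ 2.909, SD ≈ 0.514; a Normal approximation gives roughly [1.901, 3.917].
Exact: lower = 1.990; upper = 4.000.

[1.990, 4.000]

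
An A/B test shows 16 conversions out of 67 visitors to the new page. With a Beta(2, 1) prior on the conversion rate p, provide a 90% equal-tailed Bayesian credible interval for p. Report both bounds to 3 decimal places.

[0.176, 0.346]

Posterior: Beta(2+16, 1+51) = Beta(18, 52).
Equal-tailed 90% interval: the 0.05 and 0.95 quantiles of Beta(18, 52).
Posterior mean ≈ 0.257, SD ≈ 0.052; a Normal approximation gives roughly [0.172, 0.342].
Exact: F⁻¹(0.05) = 0.176; F⁻¹(0.95) = 0.346.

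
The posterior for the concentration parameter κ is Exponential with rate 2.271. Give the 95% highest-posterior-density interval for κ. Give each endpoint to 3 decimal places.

[0.000, 1.319]

The exponential density is strictly decreasing on [0, ∞), so the HPD interval is anchored at 0: [0, q] with P(κ ≤ q) = 0.95.
q = −ln(1 − 0.95) / 2.271 = 2.9957 / 2.271 = 1.319.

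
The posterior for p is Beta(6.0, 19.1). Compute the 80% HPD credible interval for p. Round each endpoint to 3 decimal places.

The posterior is unimodal and skewed, so the HPD interval has equal density at both endpoints and is the shortest 80% interval.
Solving f(0.123) = f(0.335) with F(0.335) − F(0.123) = 0.80 gives [0.123, 0.335].
For comparison, the equal-tailed interval is [0.136, 0.351]; the HPD is narrower and shifted toward the mode.

[0.123, 0.335]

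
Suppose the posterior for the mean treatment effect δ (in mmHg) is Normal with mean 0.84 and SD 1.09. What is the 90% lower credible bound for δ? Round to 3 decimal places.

Need L with P(δ ≥ L) = 0.90: L = 0.84 − z_{0.1}·1.09.
z = 1.282; L = 0.84 − 1.282 × 1.09 = -0.557.

-0.557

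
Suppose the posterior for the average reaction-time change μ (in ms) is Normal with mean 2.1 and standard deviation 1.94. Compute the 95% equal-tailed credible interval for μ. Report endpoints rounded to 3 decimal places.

[-1.702, 5.902]

The posterior is symmetric, so the 95% equal-tailed interval is μ = 2.1 ± z·1.94 with z = 1.960.
Half-width: 1.960 × 1.94 = 3.802.
2.1 − 3.802 = -1.702; 2.1 + 3.802 = 5.902.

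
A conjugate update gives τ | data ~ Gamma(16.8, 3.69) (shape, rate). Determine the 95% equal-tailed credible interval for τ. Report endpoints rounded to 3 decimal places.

[2.643, 6.974]

Posterior: Gamma(shape 16.8, rate 3.69).
Equal-tailed 95% interval: Gamma(16.8, 3.69) quantiles at 0.025 and 0.975.
Posterior mean ≈ 4.553, SD ≈ 1.111; a Normal approximation gives roughly [2.376, 6.730].
Exact: lower = 2.643; upper = 6.974.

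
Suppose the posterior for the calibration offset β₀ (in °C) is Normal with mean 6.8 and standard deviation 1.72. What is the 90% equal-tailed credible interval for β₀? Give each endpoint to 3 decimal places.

The posterior is symmetric, so the 90% equal-tailed interval is β₀ = 6.8 ± z·1.72 with z = 1.645.
Half-width: 1.645 × 1.72 = 2.829.
6.8 − 2.829 = 3.971; 6.8 + 2.829 = 9.629.

[3.971, 9.629]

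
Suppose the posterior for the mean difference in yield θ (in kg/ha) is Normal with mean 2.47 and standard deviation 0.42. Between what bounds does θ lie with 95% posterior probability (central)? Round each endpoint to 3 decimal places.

The posterior is symmetric, so the 95% equal-tailed interval is θ = 2.47 ± z·0.42 with z = 1.960.
Half-width: 1.960 × 0.42 = 0.823.
2.47 − 0.823 = 1.647; 2.47 + 0.823 = 3.293.

[1.647, 3.293]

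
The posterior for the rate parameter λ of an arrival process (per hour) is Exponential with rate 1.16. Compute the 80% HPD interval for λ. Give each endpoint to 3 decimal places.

The exponential density is strictly decreasing on [0, ∞), so the HPD interval is anchored at 0: [0, q] with P(λ ≤ q) = 0.80.
q = −ln(1 − 0.80) / 1.16 = 1.6094 / 1.16 = 1.387.

[0.000, 1.387]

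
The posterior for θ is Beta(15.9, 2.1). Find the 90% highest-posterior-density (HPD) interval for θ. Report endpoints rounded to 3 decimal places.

[0.778, 0.992]

The posterior is unimodal and skewed, so the HPD interval has equal density at both endpoints and is the shortest 90% interval.
Solving f(0.778) = f(0.992) with F(0.992) − F(0.778) = 0.90 gives [0.778, 0.992].
For comparison, the equal-tailed interval is [0.742, 0.976]; the HPD is narrower and shifted toward the mode.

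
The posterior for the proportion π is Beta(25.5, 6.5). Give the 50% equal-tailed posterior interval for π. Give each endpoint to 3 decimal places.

Posterior: Beta(25.5, 6.5).
Equal-tailed 50% interval: the 0.25 and 0.75 quantiles of Beta(25.5, 6.5).
Posterior mean ≈ 0.797, SD ≈ 0.070; a Normal approximation gives roughly [0.750, 0.844].
Exact: F⁻¹(0.25) = 0.753; F⁻¹(0.75) = 0.848.

[0.753, 0.848]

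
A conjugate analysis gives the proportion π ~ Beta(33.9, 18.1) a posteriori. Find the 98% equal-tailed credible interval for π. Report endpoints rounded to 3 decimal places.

Posterior: Beta(33.9, 18.1).
Equal-tailed 98% interval: the 0.01 and 0.99 quantiles of Beta(33.9, 18.1).
Posterior mean ≈ 0.652, SD ≈ 0.065; a Normal approximation gives roughly [0.500, 0.804].
Exact: F⁻¹(0.01) = 0.493; F⁻¹(0.99) = 0.794.

[0.493, 0.794]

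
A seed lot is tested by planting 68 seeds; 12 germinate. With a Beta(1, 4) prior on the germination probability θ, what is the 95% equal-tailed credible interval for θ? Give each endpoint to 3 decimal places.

[0.100, 0.273]

Posterior: Beta(1+12, 4+56) = Beta(13, 60).
Equal-tailed 95% interval: the 0.025 and 0.975 quantiles of Beta(13, 60).
Posterior mean ≈ 0.178, SD ≈ 0.044; a Normal approximation gives roughly [0.091, 0.265].
Exact: F⁻¹(0.025) = 0.100; F⁻¹(0.975) = 0.273.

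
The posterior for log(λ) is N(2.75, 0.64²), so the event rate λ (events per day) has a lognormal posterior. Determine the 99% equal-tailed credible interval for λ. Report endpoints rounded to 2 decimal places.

[3.01, 81.33]

On the log scale the 99% interval is 2.75 ± 2.576 × 0.64 = [1.1015, 4.3985].
Exponentiate: [e^1.1015, e^4.3985] = [3.01, 81.33].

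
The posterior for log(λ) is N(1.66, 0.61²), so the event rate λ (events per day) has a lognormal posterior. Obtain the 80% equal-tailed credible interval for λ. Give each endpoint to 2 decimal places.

On the log scale the 80% interval is 1.66 ± 1.282 × 0.61 = [0.8783, 2.4417].
Exponentiate: [e^0.8783, e^2.4417] = [2.41, 11.49].

[2.41, 11.49]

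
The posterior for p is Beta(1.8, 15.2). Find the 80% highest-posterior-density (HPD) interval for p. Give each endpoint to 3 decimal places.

The posterior is unimodal and skewed, so the HPD interval has equal density at both endpoints and is the shortest 80% interval.
Solving f(0.008) = f(0.165) with F(0.165) − F(0.008) = 0.80 gives [0.008, 0.165].
For comparison, the equal-tailed interval is [0.027, 0.206]; the HPD is narrower and shifted toward the mode.

[0.008, 0.165]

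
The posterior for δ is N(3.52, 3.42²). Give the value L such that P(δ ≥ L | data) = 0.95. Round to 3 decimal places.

-2.105

Need L with P(δ ≥ L) = 0.95: L = 3.52 − z_{0.05}·3.42.
z = 1.645; L = 3.52 − 1.645 × 3.42 = -2.105.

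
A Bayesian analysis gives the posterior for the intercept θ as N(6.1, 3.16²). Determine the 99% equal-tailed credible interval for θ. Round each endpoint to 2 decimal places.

The posterior is symmetric, so the 99% equal-tailed interval is θ = 6.1 ± z·3.16 with z = 2.576.
Half-width: 2.576 × 3.16 = 8.14.
6.1 − 8.14 = -2.04; 6.1 + 8.14 = 14.24.

[-2.04, 14.24]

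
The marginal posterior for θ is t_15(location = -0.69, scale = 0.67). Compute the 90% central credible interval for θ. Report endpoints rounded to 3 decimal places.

The t_15 distribution is symmetric; the 90% interval is -0.69 ± t·0.67 with t_{0.95,15} = 1.753.
Half-width: 1.753 × 0.67 = 1.175.
-0.69 − 1.175 = -1.865; -0.69 + 1.175 = 0.485.

[-1.865, 0.485]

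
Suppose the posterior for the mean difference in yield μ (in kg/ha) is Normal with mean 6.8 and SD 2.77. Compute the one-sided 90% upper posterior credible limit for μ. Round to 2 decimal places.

Need U with P(μ ≤ U) = 0.90: U = 6.8 + z_{0.1}·2.77.
z = 1.282; U = 6.8 + 1.282 × 2.77 = 10.35.

10.35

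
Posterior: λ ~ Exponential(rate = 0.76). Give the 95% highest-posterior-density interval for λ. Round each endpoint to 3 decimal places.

[0.000, 3.942]

The exponential density is strictly decreasing on [0, ∞), so the HPD interval is anchored at 0: [0, q] with P(λ ≤ q) = 0.95.
q = −ln(1 − 0.95) / 0.76 = 2.9957 / 0.76 = 3.942.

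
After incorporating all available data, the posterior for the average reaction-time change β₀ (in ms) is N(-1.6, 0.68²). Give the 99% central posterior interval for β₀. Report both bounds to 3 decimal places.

The posterior is symmetric, so the 99% equal-tailed interval is β₀ = -1.6 ± z·0.68 with z = 2.576.
Half-width: 2.576 × 0.68 = 1.752.
-1.6 − 1.752 = -3.352; -1.6 + 1.752 = 0.152.

[-3.352, 0.152]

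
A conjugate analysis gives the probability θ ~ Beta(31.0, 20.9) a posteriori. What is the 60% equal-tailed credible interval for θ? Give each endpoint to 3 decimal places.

Posterior: Beta(31.0, 20.9).
Equal-tailed 60% interval: the 0.2 and 0.8 quantiles of Beta(31.0, 20.9).
Posterior mean ≈ 0.597, SD ≈ 0.067; a Normal approximation gives roughly [0.541, 0.654].
Exact: F⁻¹(0.2) = 0.540; F⁻¹(0.8) = 0.655.

[0.540, 0.655]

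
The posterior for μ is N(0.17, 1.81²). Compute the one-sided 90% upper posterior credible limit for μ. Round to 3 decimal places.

2.490

Need U with P(μ ≤ U) = 0.90: U = 0.17 + z_{0.1}·1.81.
z = 1.282; U = 0.17 + 1.282 × 1.81 = 2.490.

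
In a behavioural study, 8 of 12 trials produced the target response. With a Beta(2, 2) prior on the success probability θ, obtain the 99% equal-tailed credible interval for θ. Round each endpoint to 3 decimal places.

Posterior: Beta(2+8, 2+4) = Beta(10, 6).
Equal-tailed 99% interval: the 0.005 and 0.995 quantiles of Beta(10, 6).
Posterior mean ≈ 0.625, SD ≈ 0.117; a Normal approximation gives roughly [0.323, 0.927].
Exact: F⁻¹(0.005) = 0.312; F⁻¹(0.995) = 0.883.

[0.312, 0.883]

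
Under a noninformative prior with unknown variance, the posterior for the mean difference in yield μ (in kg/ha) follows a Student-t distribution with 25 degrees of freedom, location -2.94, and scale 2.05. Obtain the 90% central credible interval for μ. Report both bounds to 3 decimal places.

[-6.442, 0.562]

The t_25 distribution is symmetric; the 90% interval is -2.94 ± t·2.05 with t_{0.95,25} = 1.708.
Half-width: 1.708 × 2.05 = 3.502.
-2.94 − 3.502 = -6.442; -2.94 + 3.502 = 0.562.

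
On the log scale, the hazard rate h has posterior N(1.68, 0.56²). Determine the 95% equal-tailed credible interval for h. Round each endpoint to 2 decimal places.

On the log scale the 95% interval is 1.68 ± 1.960 × 0.56 = [0.5824, 2.7776].
Exponentiate: [e^0.5824, e^2.7776] = [1.79, 16.08].

[1.79, 16.08]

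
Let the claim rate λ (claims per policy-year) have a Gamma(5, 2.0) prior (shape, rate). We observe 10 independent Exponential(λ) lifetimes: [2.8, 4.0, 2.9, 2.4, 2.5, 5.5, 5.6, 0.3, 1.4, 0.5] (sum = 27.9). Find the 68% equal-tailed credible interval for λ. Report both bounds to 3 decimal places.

[0.374, 0.629]

Posterior: Gamma(5+10, 2.0+27.9) = Gamma(15, 29.9) (shape, rate).
Equal-tailed 68% interval: Gamma(15, 29.9) quantiles at 0.16 and 0.84.
Posterior mean ≈ 0.502, SD ≈ 0.130; a Normal approximation gives roughly [0.373, 0.630].
Exact: lower = 0.374; upper = 0.629.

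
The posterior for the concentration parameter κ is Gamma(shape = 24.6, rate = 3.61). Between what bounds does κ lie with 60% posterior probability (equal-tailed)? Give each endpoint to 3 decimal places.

Posterior: Gamma(shape 24.6, rate 3.61).
Equal-tailed 60% interval: Gamma(24.6, 3.61) quantiles at 0.2 and 0.8.
Posterior mean ≈ 6.814, SD ≈ 1.374; a Normal approximation gives roughly [5.658, 7.971].
Exact: lower = 5.640; upper = 7.936.

[5.640, 7.936]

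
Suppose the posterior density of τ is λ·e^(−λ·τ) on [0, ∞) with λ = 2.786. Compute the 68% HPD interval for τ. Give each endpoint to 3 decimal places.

[0.000, 0.409]

The exponential density is strictly decreasing on [0, ∞), so the HPD interval is anchored at 0: [0, q] with P(τ ≤ q) = 0.68.
q = −ln(1 − 0.68) / 2.786 = 1.1394 / 2.786 = 0.409.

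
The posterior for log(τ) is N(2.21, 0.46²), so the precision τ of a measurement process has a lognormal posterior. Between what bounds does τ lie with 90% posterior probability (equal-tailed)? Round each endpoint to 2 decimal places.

[4.28, 19.43]

On the log scale the 90% interval is 2.21 ± 1.645 × 0.46 = [1.4534, 2.9666].
Exponentiate: [e^1.4534, e^2.9666] = [4.28, 19.43].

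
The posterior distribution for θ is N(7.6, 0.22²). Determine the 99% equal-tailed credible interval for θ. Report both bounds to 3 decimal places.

The posterior is symmetric, so the 99% equal-tailed interval is θ = 7.6 ± z·0.22 with z = 2.576.
Half-width: 2.576 × 0.22 = 0.567.
7.6 − 0.567 = 7.033; 7.6 + 0.567 = 8.167.

[7.033, 8.167]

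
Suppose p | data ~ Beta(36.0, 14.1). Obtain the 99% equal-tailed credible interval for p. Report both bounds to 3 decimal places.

Posterior: Beta(36.0, 14.1).
Equal-tailed 99% interval: the 0.005 and 0.995 quantiles of Beta(36.0, 14.1).
Posterior mean ≈ 0.719, SD ≈ 0.063; a Normal approximation gives roughly [0.557, 0.881].
Exact: F⁻¹(0.005) = 0.543; F⁻¹(0.995) = 0.862.

[0.543, 0.862]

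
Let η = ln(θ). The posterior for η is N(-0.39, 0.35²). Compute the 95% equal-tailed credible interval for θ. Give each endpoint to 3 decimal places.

[0.341, 1.344]

On the log scale the 95% interval is -0.39 ± 1.960 × 0.35 = [-1.0760, 0.2960].
Exponentiate: [e^-1.0760, e^0.2960] = [0.341, 1.344].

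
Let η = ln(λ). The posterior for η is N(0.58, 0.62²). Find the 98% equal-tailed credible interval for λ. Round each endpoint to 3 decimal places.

[0.422, 7.556]

On the log scale the 98% interval is 0.58 ± 2.326 × 0.62 = [-0.8623, 2.0223].
Exponentiate: [e^-0.8623, e^2.0223] = [0.422, 7.556].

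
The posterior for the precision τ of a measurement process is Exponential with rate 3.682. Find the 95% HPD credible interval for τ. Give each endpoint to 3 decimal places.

[0.000, 0.814]

The exponential density is strictly decreasing on [0, ∞), so the HPD interval is anchored at 0: [0, q] with P(τ ≤ q) = 0.95.
q = −ln(1 − 0.95) / 3.682 = 2.9957 / 3.682 = 0.814.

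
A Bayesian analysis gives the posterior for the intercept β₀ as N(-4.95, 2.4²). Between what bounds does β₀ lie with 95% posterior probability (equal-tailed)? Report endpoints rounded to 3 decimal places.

[-9.654, -0.246]

The posterior is symmetric, so the 95% equal-tailed interval is β₀ = -4.95 ± z·2.4 with z = 1.960.
Half-width: 1.960 × 2.4 = 4.704.
-4.95 − 4.704 = -9.654; -4.95 + 4.704 = -0.246.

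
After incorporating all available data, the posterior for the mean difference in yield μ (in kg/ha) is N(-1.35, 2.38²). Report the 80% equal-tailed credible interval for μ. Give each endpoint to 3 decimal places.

The posterior is symmetric, so the 80% equal-tailed interval is μ = -1.35 ± z·2.38 with z = 1.282.
Half-width: 1.282 × 2.38 = 3.050.
-1.35 − 3.050 = -4.400; -1.35 + 3.050 = 1.700.

[-4.400, 1.700]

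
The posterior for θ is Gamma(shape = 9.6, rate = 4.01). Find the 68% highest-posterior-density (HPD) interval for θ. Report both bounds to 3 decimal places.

[1.492, 2.965]

The posterior is unimodal and skewed, so the HPD interval has equal density at both endpoints and is the shortest 68% interval.
Solving f(1.492) = f(2.965) with F(2.965) − F(1.492) = 0.68 gives [1.492, 2.965].
For comparison, the equal-tailed interval is [1.638, 3.148]; the HPD is narrower and shifted toward the mode.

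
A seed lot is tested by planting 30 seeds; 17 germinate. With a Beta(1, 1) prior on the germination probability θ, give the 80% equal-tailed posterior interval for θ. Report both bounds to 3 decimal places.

Posterior: Beta(1+17, 1+13) = Beta(18, 14).
Equal-tailed 80% interval: the 0.1 and 0.9 quantiles of Beta(18, 14).
Posterior mean ≈ 0.562, SD ≈ 0.086; a Normal approximation gives roughly [0.452, 0.673].
Exact: F⁻¹(0.1) = 0.450; F⁻¹(0.9) = 0.673.

[0.450, 0.673]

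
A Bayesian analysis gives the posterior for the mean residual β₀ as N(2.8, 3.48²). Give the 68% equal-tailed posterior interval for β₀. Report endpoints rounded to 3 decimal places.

The posterior is symmetric, so the 68% equal-tailed interval is β₀ = 2.8 ± z·3.48 with z = 0.994.
Half-width: 0.994 × 3.48 = 3.461.
2.8 − 3.461 = -0.661; 2.8 + 3.461 = 6.261.

[-0.661, 6.261]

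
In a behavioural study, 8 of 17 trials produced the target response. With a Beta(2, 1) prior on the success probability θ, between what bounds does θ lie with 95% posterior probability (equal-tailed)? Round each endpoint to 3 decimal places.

[0.289, 0.711]

Posterior: Beta(2+8, 1+9) = Beta(10, 10).
Equal-tailed 95% interval: the 0.025 and 0.975 quantiles of Beta(10, 10).
Posterior mean ≈ 0.500, SD ≈ 0.109; a Normal approximation gives roughly [0.286, 0.714].
Exact: F⁻¹(0.025) = 0.289; F⁻¹(0.975) = 0.711.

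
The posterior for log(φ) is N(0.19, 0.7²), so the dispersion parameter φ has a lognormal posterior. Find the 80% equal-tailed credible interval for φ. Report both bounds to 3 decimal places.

On the log scale the 80% interval is 0.19 ± 1.282 × 0.7 = [-0.7071, 1.0871].
Exponentiate: [e^-0.7071, e^1.0871] = [0.493, 2.966].

[0.493, 2.966]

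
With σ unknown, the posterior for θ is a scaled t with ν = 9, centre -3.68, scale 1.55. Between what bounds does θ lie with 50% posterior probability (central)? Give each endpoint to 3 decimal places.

The t_9 distribution is symmetric; the 50% interval is -3.68 ± t·1.55 with t_{0.75,9} = 0.703.
Half-width: 0.703 × 1.55 = 1.089.
-3.68 − 1.089 = -4.769; -3.68 + 1.089 = -2.591.

[-4.769, -2.591]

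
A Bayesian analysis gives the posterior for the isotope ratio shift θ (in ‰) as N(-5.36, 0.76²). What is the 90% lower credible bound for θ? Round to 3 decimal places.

-6.334

Need L with P(θ ≥ L) = 0.90: L = -5.36 − z_{0.1}·0.76.
z = 1.282; L = -5.36 − 1.282 × 0.76 = -6.334.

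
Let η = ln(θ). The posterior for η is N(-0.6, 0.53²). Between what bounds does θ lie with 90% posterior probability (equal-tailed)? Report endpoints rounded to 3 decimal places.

[0.230, 1.312]

On the log scale the 90% interval is -0.6 ± 1.645 × 0.53 = [-1.4718, 0.2718].
Exponentiate: [e^-1.4718, e^0.2718] = [0.230, 1.312].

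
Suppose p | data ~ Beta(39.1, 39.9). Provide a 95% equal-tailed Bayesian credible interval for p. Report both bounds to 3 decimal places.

[0.386, 0.604]

Posterior: Beta(39.1, 39.9).
Equal-tailed 95% interval: the 0.025 and 0.975 quantiles of Beta(39.1, 39.9).
Posterior mean ≈ 0.495, SD ≈ 0.056; a Normal approximation gives roughly [0.385, 0.604].
Exact: F⁻¹(0.025) = 0.386; F⁻¹(0.975) = 0.604.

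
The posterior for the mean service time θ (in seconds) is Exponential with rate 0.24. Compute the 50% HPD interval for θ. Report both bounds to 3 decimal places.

[0.000, 2.888]

The exponential density is strictly decreasing on [0, ∞), so the HPD interval is anchored at 0: [0, q] with P(θ ≤ q) = 0.50.
q = −ln(1 − 0.50) / 0.24 = 0.6931 / 0.24 = 2.888.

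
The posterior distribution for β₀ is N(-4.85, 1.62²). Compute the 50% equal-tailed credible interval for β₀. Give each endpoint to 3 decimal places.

The posterior is symmetric, so the 50% equal-tailed interval is β₀ = -4.85 ± z·1.62 with z = 0.674.
Half-width: 0.674 × 1.62 = 1.093.
-4.85 − 1.093 = -5.943; -4.85 + 1.093 = -3.757.

[-5.943, -3.757]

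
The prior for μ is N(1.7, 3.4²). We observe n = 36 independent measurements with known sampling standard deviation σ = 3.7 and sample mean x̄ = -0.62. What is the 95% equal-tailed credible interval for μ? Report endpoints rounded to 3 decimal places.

[-1.735, 0.643]

Posterior precision = 1/3.4² + 36/3.7² = 0.0865 + 2.6297 = 2.7162, so posterior SD = 0.6068.
Posterior mean = (1.7/3.4² + 36·-0.62/3.7²) / 2.7162 = -0.5461.
Interval: -0.5461 ± 1.960 × 0.6068 → [-1.735, 0.643].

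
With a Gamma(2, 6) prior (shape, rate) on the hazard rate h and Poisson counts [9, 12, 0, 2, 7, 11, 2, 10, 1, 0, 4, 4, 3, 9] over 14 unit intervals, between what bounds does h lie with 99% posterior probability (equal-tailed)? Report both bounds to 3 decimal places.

Posterior: Gamma(2+74, 6+14) = Gamma(76, 20) (shape, rate).
Equal-tailed 99% interval: Gamma(76, 20) quantiles at 0.005 and 0.995.
Posterior mean ≈ 3.800, SD ≈ 0.436; a Normal approximation gives roughly [2.677, 4.923].
Exact: lower = 2.771; upper = 5.016.

[2.771, 5.016]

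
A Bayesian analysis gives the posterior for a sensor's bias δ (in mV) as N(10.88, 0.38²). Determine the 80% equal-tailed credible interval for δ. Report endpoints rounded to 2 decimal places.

The posterior is symmetric, so the 80% equal-tailed interval is δ = 10.88 ± z·0.38 with z = 1.282.
Half-width: 1.282 × 0.38 = 0.49.
10.88 − 0.49 = 10.39; 10.88 + 0.49 = 11.37.

[10.39, 11.37]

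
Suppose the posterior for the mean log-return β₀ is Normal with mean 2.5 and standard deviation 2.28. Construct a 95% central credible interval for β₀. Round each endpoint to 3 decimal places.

[-1.969, 6.969]

The posterior is symmetric, so the 95% equal-tailed interval is β₀ = 2.5 ± z·2.28 with z = 1.960.
Half-width: 1.960 × 2.28 = 4.469.
2.5 − 4.469 = -1.969; 2.5 + 4.469 = 6.969.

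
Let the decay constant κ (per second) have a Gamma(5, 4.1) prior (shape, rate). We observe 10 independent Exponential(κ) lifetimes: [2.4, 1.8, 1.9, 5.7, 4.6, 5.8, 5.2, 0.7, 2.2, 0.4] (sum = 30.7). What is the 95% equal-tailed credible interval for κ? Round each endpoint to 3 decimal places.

[0.241, 0.675]

Posterior: Gamma(5+10, 4.1+30.7) = Gamma(15, 34.8) (shape, rate).
Equal-tailed 95% interval: Gamma(15, 34.8) quantiles at 0.025 and 0.975.
Posterior mean ≈ 0.431, SD ≈ 0.111; a Normal approximation gives roughly [0.213, 0.649].
Exact: lower = 0.241; upper = 0.675.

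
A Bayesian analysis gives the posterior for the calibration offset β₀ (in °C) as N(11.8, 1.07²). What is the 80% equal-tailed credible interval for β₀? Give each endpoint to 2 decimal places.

The posterior is symmetric, so the 80% equal-tailed interval is β₀ = 11.8 ± z·1.07 with z = 1.282.
Half-width: 1.282 × 1.07 = 1.37.
11.8 − 1.37 = 10.43; 11.8 + 1.37 = 13.17.

[10.43, 13.17]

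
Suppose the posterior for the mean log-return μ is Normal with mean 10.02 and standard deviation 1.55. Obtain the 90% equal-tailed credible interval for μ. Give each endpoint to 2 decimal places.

[7.47, 12.57]

The posterior is symmetric, so the 90% equal-tailed interval is μ = 10.02 ± z·1.55 with z = 1.645.
Half-width: 1.645 × 1.55 = 2.55.
10.02 − 2.55 = 7.47; 10.02 + 2.55 = 12.57.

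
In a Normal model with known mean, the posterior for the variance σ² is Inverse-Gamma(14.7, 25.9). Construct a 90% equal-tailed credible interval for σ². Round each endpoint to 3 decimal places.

Inverse-Gamma(14.7, 25.9) quantiles: F⁻¹(0.05) and F⁻¹(0.95).
Equivalently, 1/σ² ~ Gamma(14.7, rate = 25.9); invert its 0.95 and 0.05 quantiles.
Posterior mean ≈ 1.891, SD ≈ 0.530; a Normal approximation gives roughly [1.018, 2.763].
Exact: lower = 1.203; upper = 2.874.

[1.203, 2.874]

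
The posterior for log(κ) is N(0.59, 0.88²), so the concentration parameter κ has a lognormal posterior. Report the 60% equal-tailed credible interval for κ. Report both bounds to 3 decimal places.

[0.860, 3.783]

On the log scale the 60% interval is 0.59 ± 0.842 × 0.88 = [-0.1506, 1.3306].
Exponentiate: [e^-0.1506, e^1.3306] = [0.860, 3.783].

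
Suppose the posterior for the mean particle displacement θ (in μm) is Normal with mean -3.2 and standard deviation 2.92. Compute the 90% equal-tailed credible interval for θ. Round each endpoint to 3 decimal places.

[-8.003, 1.603]

The posterior is symmetric, so the 90% equal-tailed interval is θ = -3.2 ± z·2.92 with z = 1.645.
Half-width: 1.645 × 2.92 = 4.803.
-3.2 − 4.803 = -8.003; -3.2 + 4.803 = 1.603.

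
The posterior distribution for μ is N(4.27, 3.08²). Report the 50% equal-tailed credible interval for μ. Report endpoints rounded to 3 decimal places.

[2.193, 6.347]

The posterior is symmetric, so the 50% equal-tailed interval is μ = 4.27 ± z·3.08 with z = 0.674.
Half-width: 0.674 × 3.08 = 2.077.
4.27 − 2.077 = 2.193; 4.27 + 2.077 = 6.347.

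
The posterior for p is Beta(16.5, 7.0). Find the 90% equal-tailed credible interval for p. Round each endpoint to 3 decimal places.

Posterior: Beta(16.5, 7.0).
Equal-tailed 90% interval: the 0.05 and 0.95 quantiles of Beta(16.5, 7.0).
Posterior mean ≈ 0.702, SD ≈ 0.092; a Normal approximation gives roughly [0.550, 0.854].
Exact: F⁻¹(0.05) = 0.540; F⁻¹(0.95) = 0.844.

[0.540, 0.844]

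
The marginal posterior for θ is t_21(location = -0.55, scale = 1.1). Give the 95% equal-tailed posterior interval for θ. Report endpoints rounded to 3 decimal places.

The t_21 distribution is symmetric; the 95% interval is -0.55 ± t·1.1 with t_{0.975,21} = 2.080.
Half-width: 2.080 × 1.1 = 2.288.
-0.55 − 2.288 = -2.838; -0.55 + 2.288 = 1.738.

[-2.838, 1.738]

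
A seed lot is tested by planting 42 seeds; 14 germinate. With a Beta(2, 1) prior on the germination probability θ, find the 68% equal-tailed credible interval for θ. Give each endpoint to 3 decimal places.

[0.285, 0.426]

Posterior: Beta(2+14, 1+28) = Beta(16, 29).
Equal-tailed 68% interval: the 0.16 and 0.84 quantiles of Beta(16, 29).
Posterior mean ≈ 0.356, SD ≈ 0.071; a Normal approximation gives roughly [0.285, 0.426].
Exact: F⁻¹(0.16) = 0.285; F⁻¹(0.84) = 0.426.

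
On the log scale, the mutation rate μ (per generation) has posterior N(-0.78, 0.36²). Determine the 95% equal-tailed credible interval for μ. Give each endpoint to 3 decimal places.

On the log scale the 95% interval is -0.78 ± 1.960 × 0.36 = [-1.4856, -0.0744].
Exponentiate: [e^-1.4856, e^-0.0744] = [0.226, 0.928].

[0.226, 0.928]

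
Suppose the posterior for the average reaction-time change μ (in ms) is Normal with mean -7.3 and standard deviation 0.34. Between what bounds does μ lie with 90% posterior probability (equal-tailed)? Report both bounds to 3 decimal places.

[-7.859, -6.741]

The posterior is symmetric, so the 90% equal-tailed interval is μ = -7.3 ± z·0.34 with z = 1.645.
Half-width: 1.645 × 0.34 = 0.559.
-7.3 − 0.559 = -7.859; -7.3 + 0.559 = -6.741.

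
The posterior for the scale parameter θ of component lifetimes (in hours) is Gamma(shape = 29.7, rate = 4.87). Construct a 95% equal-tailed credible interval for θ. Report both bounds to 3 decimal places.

[4.106, 8.479]

Posterior: Gamma(shape 29.7, rate 4.87).
Equal-tailed 95% interval: Gamma(29.7, 4.87) quantiles at 0.025 and 0.975.
Posterior mean ≈ 6.099, SD ≈ 1.119; a Normal approximation gives roughly [3.905, 8.292].
Exact: lower = 4.106; upper = 8.479.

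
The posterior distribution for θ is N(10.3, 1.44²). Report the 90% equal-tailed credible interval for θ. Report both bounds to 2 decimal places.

[7.93, 12.67]

The posterior is symmetric, so the 90% equal-tailed interval is θ = 10.3 ± z·1.44 with z = 1.645.
Half-width: 1.645 × 1.44 = 2.37.
10.3 − 2.37 = 7.93; 10.3 + 2.37 = 12.67.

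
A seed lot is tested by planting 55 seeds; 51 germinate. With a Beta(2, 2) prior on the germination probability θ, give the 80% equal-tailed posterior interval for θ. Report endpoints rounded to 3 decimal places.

Posterior: Beta(2+51, 2+4) = Beta(53, 6).
Equal-tailed 80% interval: the 0.1 and 0.9 quantiles of Beta(53, 6).
Posterior mean ≈ 0.898, SD ≈ 0.039; a Normal approximation gives roughly [0.848, 0.948].
Exact: F⁻¹(0.1) = 0.846; F⁻¹(0.9) = 0.945.

[0.846, 0.945]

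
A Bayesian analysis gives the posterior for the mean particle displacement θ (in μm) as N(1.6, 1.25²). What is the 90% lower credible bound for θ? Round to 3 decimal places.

-0.002

Need L with P(θ ≥ L) = 0.90: L = 1.6 − z_{0.1}·1.25.
z = 1.282; L = 1.6 − 1.282 × 1.25 = -0.002.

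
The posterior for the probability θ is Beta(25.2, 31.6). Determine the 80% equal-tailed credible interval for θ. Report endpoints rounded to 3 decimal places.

[0.360, 0.528]

Posterior: Beta(25.2, 31.6).
Equal-tailed 80% interval: the 0.1 and 0.9 quantiles of Beta(25.2, 31.6).
Posterior mean ≈ 0.444, SD ≈ 0.065; a Normal approximation gives roughly [0.360, 0.527].
Exact: F⁻¹(0.1) = 0.360; F⁻¹(0.9) = 0.528.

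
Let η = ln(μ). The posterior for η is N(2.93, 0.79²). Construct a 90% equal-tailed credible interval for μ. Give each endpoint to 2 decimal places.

On the log scale the 90% interval is 2.93 ± 1.645 × 0.79 = [1.6306, 4.2294].
Exponentiate: [e^1.6306, e^4.2294] = [5.11, 68.68].

[5.11, 68.68]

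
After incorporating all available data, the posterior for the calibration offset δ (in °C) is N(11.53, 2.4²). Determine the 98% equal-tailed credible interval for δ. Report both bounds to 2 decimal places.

The posterior is symmetric, so the 98% equal-tailed interval is δ = 11.53 ± z·2.4 with z = 2.326.
Half-width: 2.326 × 2.4 = 5.58.
11.53 − 5.58 = 5.95; 11.53 + 5.58 = 17.11.

[5.95, 17.11]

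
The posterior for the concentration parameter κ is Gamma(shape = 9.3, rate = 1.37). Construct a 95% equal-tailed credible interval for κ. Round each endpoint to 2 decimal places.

Posterior: Gamma(shape 9.3, rate 1.37).
Equal-tailed 95% interval: Gamma(9.3, 1.37) quantiles at 0.025 and 0.975.
Posterior mean ≈ 6.79, SD ≈ 2.23; a Normal approximation gives roughly [2.43, 11.15].
Exact: lower = 3.15; upper = 11.80.

[3.15, 11.80]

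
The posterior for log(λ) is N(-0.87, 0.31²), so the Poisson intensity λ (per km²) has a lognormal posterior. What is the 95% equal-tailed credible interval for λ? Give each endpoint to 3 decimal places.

On the log scale the 95% interval is -0.87 ± 1.960 × 0.31 = [-1.4776, -0.2624].
Exponentiate: [e^-1.4776, e^-0.2624] = [0.228, 0.769].

[0.228, 0.769]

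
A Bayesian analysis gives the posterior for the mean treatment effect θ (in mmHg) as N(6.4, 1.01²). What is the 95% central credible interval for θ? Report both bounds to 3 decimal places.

[4.420, 8.380]

The posterior is symmetric, so the 95% equal-tailed interval is θ = 6.4 ± z·1.01 with z = 1.960.
Half-width: 1.960 × 1.01 = 1.980.
6.4 − 1.980 = 4.420; 6.4 + 1.980 = 8.380.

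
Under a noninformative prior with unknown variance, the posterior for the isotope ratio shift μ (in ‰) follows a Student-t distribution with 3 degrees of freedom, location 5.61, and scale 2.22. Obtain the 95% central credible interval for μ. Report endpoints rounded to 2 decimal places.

[-1.46, 12.68]

The t_3 distribution is symmetric; the 95% interval is 5.61 ± t·2.22 with t_{0.975,3} = 3.182.
Half-width: 3.182 × 2.22 = 7.07.
5.61 − 7.07 = -1.46; 5.61 + 7.07 = 12.68.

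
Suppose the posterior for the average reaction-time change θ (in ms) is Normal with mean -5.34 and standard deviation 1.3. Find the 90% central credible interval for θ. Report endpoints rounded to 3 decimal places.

The posterior is symmetric, so the 90% equal-tailed interval is θ = -5.34 ± z·1.3 with z = 1.645.
Half-width: 1.645 × 1.3 = 2.138.
-5.34 − 2.138 = -7.478; -5.34 + 2.138 = -3.202.

[-7.478, -3.202]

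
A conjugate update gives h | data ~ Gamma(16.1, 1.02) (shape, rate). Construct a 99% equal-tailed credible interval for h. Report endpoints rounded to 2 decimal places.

[7.49, 27.74]

Posterior: Gamma(shape 16.1, rate 1.02).
Equal-tailed 99% interval: Gamma(16.1, 1.02) quantiles at 0.005 and 0.995.
Posterior mean ≈ 15.78, SD ≈ 3.93; a Normal approximation gives roughly [5.65, 25.92].
Exact: lower = 7.49; upper = 27.74.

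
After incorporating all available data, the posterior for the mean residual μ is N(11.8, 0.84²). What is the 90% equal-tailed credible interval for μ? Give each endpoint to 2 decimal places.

[10.42, 13.18]

The posterior is symmetric, so the 90% equal-tailed interval is μ = 11.8 ± z·0.84 with z = 1.645.
Half-width: 1.645 × 0.84 = 1.38.
11.8 − 1.38 = 10.42; 11.8 + 1.38 = 13.18.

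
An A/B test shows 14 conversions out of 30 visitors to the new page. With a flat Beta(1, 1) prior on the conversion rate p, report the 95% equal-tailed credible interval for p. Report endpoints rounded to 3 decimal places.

[0.302, 0.640]

Posterior: Beta(1+14, 1+16) = Beta(15, 17).
Equal-tailed 95% interval: the 0.025 and 0.975 quantiles of Beta(15, 17).
Posterior mean ≈ 0.469, SD ≈ 0.087; a Normal approximation gives roughly [0.298, 0.639].
Exact: F⁻¹(0.025) = 0.302; F⁻¹(0.975) = 0.640.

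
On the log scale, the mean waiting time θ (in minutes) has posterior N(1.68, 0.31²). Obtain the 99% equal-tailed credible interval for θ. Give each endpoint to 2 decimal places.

[2.41, 11.92]

On the log scale the 99% interval is 1.68 ± 2.576 × 0.31 = [0.8815, 2.4785].
Exponentiate: [e^0.8815, e^2.4785] = [2.41, 11.92].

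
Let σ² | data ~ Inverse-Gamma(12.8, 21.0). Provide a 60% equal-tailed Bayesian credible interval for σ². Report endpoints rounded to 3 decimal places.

[1.340, 2.157]

Inverse-Gamma(12.8, 21.0) quantiles: F⁻¹(0.2) and F⁻¹(0.8).
Equivalently, 1/σ² ~ Gamma(12.8, rate = 21.0); invert its 0.8 and 0.2 quantiles.
Posterior mean ≈ 1.780, SD ≈ 0.542; a Normal approximation gives roughly [1.324, 2.235].
Exact: lower = 1.340; upper = 2.157.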